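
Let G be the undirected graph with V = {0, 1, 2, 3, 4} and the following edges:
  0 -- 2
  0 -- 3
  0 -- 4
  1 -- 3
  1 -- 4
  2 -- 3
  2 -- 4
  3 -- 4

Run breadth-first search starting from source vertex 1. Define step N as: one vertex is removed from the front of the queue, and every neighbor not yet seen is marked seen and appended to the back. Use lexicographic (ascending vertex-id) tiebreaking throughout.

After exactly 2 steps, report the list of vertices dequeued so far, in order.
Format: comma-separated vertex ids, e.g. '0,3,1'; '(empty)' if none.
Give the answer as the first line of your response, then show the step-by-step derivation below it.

1,3

step 1: dequeue 1; queue=[3,4]; order=1
step 2: dequeue 3; queue=[4,0,2]; order=1,3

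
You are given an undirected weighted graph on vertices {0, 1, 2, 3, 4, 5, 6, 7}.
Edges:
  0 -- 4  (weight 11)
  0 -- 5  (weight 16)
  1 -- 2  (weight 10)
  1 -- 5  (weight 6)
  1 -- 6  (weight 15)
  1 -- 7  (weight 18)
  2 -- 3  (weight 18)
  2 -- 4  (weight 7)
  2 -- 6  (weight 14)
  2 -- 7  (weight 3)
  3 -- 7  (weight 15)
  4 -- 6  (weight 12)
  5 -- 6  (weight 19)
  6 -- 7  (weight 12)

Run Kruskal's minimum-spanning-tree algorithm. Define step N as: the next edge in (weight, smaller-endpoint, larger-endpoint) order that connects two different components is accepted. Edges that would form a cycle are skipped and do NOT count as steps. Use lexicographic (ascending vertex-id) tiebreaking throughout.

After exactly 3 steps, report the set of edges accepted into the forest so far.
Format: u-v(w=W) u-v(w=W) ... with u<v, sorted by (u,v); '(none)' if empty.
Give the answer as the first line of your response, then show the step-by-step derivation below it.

1-5(w=6) 2-4(w=7) 2-7(w=3)

step 1: add edge 2-7 (w=3); MST = {2-7(w=3)}
step 2: add edge 1-5 (w=6); MST = {1-5(w=6) 2-7(w=3)}
step 3: add edge 2-4 (w=7); MST = {1-5(w=6) 2-4(w=7) 2-7(w=3)}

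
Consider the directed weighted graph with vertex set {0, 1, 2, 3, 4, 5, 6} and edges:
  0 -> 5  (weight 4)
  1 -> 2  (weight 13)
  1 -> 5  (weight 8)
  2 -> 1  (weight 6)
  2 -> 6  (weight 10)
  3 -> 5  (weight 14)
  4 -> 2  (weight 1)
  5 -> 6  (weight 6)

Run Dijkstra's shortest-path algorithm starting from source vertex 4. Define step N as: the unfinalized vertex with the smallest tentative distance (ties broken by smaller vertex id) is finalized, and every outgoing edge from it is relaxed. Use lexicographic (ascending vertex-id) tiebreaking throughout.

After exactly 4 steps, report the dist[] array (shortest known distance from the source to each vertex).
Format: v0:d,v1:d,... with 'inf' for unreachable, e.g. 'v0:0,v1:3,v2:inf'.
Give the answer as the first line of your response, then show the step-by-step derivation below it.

v0:inf,v1:7,v2:1,v3:inf,v4:0,v5:15,v6:11

step 1: dist = v0:inf,v1:inf,v2:1,v3:inf,v4:0,v5:inf,v6:inf
step 2: dist = v0:inf,v1:7,v2:1,v3:inf,v4:0,v5:inf,v6:11
step 3: dist = v0:inf,v1:7,v2:1,v3:inf,v4:0,v5:15,v6:11
step 4: dist = v0:inf,v1:7,v2:1,v3:inf,v4:0,v5:15,v6:11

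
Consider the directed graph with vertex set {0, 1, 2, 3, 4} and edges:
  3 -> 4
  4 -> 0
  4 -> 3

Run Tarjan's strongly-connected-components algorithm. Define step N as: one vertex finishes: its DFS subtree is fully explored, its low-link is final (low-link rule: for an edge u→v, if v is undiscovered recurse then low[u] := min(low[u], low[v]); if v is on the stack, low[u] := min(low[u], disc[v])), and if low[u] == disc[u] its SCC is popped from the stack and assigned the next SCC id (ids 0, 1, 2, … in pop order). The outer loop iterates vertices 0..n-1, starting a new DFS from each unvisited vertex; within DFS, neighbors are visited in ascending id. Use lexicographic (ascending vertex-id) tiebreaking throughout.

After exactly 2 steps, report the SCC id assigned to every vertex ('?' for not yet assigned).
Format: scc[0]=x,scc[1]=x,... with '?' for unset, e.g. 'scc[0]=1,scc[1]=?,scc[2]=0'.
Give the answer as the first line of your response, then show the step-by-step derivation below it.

scc[0]=0,scc[1]=1,scc[2]=?,scc[3]=?,scc[4]=?

step 1: low=(low[0]=0,low[1]=?,low[2]=?,low[3]=?,low[4]=?); scc=(scc[0]=0,scc[1]=?,scc[2]=?,scc[3]=?,scc[4]=?)
step 2: low=(low[0]=0,low[1]=1,low[2]=?,low[3]=?,low[4]=?); scc=(scc[0]=0,scc[1]=1,scc[2]=?,scc[3]=?,scc[4]=?)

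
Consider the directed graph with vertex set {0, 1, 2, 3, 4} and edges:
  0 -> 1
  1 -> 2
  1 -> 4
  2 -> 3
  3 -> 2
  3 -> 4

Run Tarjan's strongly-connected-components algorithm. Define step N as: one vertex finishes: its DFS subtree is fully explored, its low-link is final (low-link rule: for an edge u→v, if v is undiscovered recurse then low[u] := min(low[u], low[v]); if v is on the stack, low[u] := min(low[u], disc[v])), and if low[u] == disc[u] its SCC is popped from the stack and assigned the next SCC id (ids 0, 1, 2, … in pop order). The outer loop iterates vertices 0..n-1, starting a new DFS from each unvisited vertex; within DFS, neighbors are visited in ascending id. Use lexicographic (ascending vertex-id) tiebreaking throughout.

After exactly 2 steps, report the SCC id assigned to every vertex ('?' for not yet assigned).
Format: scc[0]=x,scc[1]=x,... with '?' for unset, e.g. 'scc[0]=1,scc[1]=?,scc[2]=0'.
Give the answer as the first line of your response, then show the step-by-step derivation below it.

scc[0]=?,scc[1]=?,scc[2]=?,scc[3]=?,scc[4]=0

step 1: low=(low[0]=0,low[1]=1,low[2]=2,low[3]=2,low[4]=4); scc=(scc[0]=?,scc[1]=?,scc[2]=?,scc[3]=?,scc[4]=0)
step 2: low=(low[0]=0,low[1]=1,low[2]=2,low[3]=2,low[4]=4); scc=(scc[0]=?,scc[1]=?,scc[2]=?,scc[3]=?,scc[4]=0)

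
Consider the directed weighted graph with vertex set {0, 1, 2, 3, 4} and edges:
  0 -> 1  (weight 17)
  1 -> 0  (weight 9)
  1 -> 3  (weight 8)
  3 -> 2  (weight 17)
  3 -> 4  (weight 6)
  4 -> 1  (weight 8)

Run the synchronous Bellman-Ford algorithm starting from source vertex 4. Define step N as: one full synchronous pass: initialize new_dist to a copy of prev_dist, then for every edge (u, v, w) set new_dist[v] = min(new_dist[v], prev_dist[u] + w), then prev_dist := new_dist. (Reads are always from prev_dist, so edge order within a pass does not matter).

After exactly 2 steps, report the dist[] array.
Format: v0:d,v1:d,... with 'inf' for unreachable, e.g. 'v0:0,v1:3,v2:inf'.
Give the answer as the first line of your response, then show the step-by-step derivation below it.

v0:17,v1:8,v2:inf,v3:16,v4:0

step 1: dist = v0:inf,v1:8,v2:inf,v3:inf,v4:0
step 2: dist = v0:17,v1:8,v2:inf,v3:16,v4:0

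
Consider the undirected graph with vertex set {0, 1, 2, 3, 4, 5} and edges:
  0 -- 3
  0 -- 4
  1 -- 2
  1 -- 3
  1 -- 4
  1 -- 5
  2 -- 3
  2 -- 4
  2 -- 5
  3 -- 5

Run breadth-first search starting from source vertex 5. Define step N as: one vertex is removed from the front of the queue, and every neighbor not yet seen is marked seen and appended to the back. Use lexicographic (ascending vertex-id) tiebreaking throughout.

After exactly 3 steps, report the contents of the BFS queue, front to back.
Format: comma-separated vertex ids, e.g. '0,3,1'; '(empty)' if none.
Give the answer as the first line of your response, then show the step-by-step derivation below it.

3,4

step 1: dequeue 5; queue=[1,2,3]; order=5
step 2: dequeue 1; queue=[2,3,4]; order=5,1
step 3: dequeue 2; queue=[3,4]; order=5,1,2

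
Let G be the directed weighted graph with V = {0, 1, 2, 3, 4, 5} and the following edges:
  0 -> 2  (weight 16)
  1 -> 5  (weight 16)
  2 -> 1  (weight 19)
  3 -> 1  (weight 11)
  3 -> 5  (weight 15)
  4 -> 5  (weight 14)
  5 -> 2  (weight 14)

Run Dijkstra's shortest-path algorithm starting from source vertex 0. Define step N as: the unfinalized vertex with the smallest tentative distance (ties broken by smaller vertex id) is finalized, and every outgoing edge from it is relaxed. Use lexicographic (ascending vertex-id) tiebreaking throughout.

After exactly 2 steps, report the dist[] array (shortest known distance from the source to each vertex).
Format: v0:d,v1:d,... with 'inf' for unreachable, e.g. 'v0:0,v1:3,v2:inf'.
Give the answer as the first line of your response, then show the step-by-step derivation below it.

v0:0,v1:35,v2:16,v3:inf,v4:inf,v5:inf

step 1: dist = v0:0,v1:inf,v2:16,v3:inf,v4:inf,v5:inf
step 2: dist = v0:0,v1:35,v2:16,v3:inf,v4:inf,v5:inf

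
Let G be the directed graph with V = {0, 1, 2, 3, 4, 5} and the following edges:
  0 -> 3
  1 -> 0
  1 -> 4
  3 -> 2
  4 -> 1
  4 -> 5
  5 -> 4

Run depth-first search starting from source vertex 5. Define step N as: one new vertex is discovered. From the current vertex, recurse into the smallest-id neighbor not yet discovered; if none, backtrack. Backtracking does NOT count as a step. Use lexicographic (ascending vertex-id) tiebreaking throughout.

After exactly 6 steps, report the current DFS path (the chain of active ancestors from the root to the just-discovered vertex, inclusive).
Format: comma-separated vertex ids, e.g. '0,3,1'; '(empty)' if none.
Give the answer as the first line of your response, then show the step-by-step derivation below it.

5,4,1,0,3,2

step 1: discover 5; path=5; order=5
step 2: discover 4; path=5>4; order=5,4
step 3: discover 1; path=5>4>1; order=5,4,1
step 4: discover 0; path=5>4>1>0; order=5,4,1,0
step 5: discover 3; path=5>4>1>0>3; order=5,4,1,0,3
step 6: discover 2; path=5>4>1>0>3>2; order=5,4,1,0,3,2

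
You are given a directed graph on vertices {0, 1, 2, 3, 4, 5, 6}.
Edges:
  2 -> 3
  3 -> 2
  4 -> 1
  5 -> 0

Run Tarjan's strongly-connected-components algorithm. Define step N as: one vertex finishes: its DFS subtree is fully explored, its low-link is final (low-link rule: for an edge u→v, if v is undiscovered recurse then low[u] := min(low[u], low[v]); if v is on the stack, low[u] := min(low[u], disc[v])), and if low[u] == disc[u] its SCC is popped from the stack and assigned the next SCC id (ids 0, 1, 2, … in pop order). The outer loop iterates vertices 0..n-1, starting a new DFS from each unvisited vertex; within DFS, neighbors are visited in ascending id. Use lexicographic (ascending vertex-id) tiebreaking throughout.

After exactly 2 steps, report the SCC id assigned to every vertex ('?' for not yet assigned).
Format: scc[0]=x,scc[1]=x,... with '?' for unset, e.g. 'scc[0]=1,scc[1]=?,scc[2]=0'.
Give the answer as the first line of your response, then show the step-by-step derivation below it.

scc[0]=0,scc[1]=1,scc[2]=?,scc[3]=?,scc[4]=?,scc[5]=?,scc[6]=?

step 1: low=(low[0]=0,low[1]=?,low[2]=?,low[3]=?,low[4]=?,low[5]=?,low[6]=?); scc=(scc[0]=0,scc[1]=?,scc[2]=?,scc[3]=?,scc[4]=?,scc[5]=?,scc[6]=?)
step 2: low=(low[0]=0,low[1]=1,low[2]=?,low[3]=?,low[4]=?,low[5]=?,low[6]=?); scc=(scc[0]=0,scc[1]=1,scc[2]=?,scc[3]=?,scc[4]=?,scc[5]=?,scc[6]=?)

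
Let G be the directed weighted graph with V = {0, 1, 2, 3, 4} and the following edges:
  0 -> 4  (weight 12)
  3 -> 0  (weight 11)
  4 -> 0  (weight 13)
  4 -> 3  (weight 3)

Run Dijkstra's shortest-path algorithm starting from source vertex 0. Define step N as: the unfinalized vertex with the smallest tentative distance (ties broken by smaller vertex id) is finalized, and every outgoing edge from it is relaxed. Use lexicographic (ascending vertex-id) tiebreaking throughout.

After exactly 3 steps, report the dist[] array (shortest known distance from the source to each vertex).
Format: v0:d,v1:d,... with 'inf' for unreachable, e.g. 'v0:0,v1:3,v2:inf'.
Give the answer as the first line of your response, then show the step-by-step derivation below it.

v0:0,v1:inf,v2:inf,v3:15,v4:12

step 1: dist = v0:0,v1:inf,v2:inf,v3:inf,v4:12
step 2: dist = v0:0,v1:inf,v2:inf,v3:15,v4:12
step 3: dist = v0:0,v1:inf,v2:inf,v3:15,v4:12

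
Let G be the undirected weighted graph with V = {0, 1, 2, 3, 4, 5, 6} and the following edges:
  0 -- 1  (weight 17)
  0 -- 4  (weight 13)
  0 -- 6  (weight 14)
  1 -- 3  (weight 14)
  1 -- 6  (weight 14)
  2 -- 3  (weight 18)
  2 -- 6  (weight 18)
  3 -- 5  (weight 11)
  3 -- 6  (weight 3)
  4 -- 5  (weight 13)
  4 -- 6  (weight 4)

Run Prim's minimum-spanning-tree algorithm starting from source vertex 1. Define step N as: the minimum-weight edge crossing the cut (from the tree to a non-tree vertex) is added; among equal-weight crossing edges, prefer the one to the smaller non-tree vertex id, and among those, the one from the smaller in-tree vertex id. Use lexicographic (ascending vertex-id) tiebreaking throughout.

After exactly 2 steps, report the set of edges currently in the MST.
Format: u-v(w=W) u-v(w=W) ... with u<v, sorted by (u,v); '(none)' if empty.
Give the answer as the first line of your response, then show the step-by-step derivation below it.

1-3(w=14) 3-6(w=3)

step 1: add edge 1-3 (w=14); MST = {1-3(w=14)}
step 2: add edge 3-6 (w=3); MST = {1-3(w=14) 3-6(w=3)}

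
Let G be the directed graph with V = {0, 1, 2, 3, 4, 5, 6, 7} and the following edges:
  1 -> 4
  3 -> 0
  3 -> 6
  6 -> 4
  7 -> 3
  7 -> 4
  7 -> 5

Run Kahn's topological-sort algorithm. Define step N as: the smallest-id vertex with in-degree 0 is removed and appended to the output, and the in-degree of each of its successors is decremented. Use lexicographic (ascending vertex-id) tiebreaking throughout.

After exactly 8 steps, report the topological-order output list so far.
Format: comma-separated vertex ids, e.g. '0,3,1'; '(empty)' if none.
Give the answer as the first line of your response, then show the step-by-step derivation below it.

1,2,7,3,0,5,6,4

step 1: output 1; order=[1]; indeg=(1,0,0,1,2,1,1,0)
step 2: output 2; order=[1,2]; indeg=(1,0,0,1,2,1,1,0)
step 3: output 7; order=[1,2,7]; indeg=(1,0,0,0,1,0,1,0)
step 4: output 3; order=[1,2,7,3]; indeg=(0,0,0,0,1,0,0,0)
step 5: output 0; order=[1,2,7,3,0]; indeg=(0,0,0,0,1,0,0,0)
step 6: output 5; order=[1,2,7,3,0,5]; indeg=(0,0,0,0,1,0,0,0)
step 7: output 6; order=[1,2,7,3,0,5,6]; indeg=(0,0,0,0,0,0,0,0)
step 8: output 4; order=[1,2,7,3,0,5,6,4]; indeg=(0,0,0,0,0,0,0,0)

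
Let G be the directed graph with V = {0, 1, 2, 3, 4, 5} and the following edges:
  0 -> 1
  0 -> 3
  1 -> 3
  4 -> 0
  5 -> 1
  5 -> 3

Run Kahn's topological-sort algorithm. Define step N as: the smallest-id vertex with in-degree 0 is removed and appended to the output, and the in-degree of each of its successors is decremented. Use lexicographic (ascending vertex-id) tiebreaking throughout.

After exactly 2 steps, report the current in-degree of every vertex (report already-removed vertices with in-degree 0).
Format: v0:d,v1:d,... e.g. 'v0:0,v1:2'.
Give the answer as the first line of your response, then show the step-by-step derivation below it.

v0:0,v1:2,v2:0,v3:3,v4:0,v5:0

step 1: output 2; order=[2]; indeg=(1,2,0,3,0,0)
step 2: output 4; order=[2,4]; indeg=(0,2,0,3,0,0)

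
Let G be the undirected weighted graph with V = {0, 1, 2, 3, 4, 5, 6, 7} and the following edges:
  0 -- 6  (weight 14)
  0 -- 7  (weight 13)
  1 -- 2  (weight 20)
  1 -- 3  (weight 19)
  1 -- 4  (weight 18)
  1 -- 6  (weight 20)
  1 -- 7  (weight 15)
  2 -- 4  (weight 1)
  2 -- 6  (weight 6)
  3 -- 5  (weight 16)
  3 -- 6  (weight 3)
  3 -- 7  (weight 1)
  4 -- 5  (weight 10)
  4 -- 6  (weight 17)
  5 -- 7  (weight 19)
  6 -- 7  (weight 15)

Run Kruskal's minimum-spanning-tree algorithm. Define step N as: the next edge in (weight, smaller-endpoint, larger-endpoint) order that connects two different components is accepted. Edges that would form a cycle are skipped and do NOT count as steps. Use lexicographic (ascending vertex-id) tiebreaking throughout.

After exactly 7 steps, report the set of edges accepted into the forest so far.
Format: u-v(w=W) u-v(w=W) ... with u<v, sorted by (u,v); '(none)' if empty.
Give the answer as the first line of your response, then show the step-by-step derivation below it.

0-7(w=13) 1-7(w=15) 2-4(w=1) 2-6(w=6) 3-6(w=3) 3-7(w=1) 4-5(w=10)

step 1: add edge 2-4 (w=1); MST = {2-4(w=1)}
step 2: add edge 3-7 (w=1); MST = {2-4(w=1) 3-7(w=1)}
step 3: add edge 3-6 (w=3); MST = {2-4(w=1) 3-6(w=3) 3-7(w=1)}
step 4: add edge 2-6 (w=6); MST = {2-4(w=1) 2-6(w=6) 3-6(w=3) 3-7(w=1)}
step 5: add edge 4-5 (w=10); MST = {2-4(w=1) 2-6(w=6) 3-6(w=3) 3-7(w=1) 4-5(w=10)}
step 6: add edge 0-7 (w=13); MST = {0-7(w=13) 2-4(w=1) 2-6(w=6) 3-6(w=3) 3-7(w=1) 4-5(w=10)}
step 7: add edge 1-7 (w=15); MST = {0-7(w=13) 1-7(w=15) 2-4(w=1) 2-6(w=6) 3-6(w=3) 3-7(w=1) 4-5(w=10)}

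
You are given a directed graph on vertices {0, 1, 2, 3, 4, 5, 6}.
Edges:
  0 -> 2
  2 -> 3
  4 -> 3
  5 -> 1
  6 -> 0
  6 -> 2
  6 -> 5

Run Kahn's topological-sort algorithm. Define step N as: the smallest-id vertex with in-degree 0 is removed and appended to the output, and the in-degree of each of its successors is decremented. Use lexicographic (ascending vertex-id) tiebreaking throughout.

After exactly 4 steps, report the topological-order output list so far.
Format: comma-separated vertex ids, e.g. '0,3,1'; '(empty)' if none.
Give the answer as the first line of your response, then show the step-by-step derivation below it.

4,6,0,2

step 1: output 4; order=[4]; indeg=(1,1,2,1,0,1,0)
step 2: output 6; order=[4,6]; indeg=(0,1,1,1,0,0,0)
step 3: output 0; order=[4,6,0]; indeg=(0,1,0,1,0,0,0)
step 4: output 2; order=[4,6,0,2]; indeg=(0,1,0,0,0,0,0)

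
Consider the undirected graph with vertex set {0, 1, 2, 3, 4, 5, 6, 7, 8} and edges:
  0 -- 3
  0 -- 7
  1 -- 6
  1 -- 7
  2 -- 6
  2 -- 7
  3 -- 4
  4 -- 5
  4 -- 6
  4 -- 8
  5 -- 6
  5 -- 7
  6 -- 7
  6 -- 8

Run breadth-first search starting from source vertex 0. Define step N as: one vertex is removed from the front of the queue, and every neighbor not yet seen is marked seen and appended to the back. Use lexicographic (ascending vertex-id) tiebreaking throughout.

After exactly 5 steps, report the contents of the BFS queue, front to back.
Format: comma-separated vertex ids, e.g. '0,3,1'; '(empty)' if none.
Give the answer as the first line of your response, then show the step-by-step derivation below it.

2,5,6,8

step 1: dequeue 0; queue=[3,7]; order=0
step 2: dequeue 3; queue=[7,4]; order=0,3
step 3: dequeue 7; queue=[4,1,2,5,6]; order=0,3,7
step 4: dequeue 4; queue=[1,2,5,6,8]; order=0,3,7,4
step 5: dequeue 1; queue=[2,5,6,8]; order=0,3,7,4,1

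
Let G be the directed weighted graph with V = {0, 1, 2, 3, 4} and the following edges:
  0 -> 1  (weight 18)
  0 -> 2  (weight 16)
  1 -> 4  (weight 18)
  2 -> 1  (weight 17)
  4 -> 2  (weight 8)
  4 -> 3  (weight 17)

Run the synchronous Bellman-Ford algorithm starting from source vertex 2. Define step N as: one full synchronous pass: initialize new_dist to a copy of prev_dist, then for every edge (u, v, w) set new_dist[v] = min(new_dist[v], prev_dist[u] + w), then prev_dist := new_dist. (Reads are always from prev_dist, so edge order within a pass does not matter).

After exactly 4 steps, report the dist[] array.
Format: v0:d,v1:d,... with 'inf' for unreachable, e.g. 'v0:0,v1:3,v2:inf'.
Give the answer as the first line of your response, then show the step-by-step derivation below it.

v0:inf,v1:17,v2:0,v3:52,v4:35

step 1: dist = v0:inf,v1:17,v2:0,v3:inf,v4:inf
step 2: dist = v0:inf,v1:17,v2:0,v3:inf,v4:35
step 3: dist = v0:inf,v1:17,v2:0,v3:52,v4:35
step 4: dist = v0:inf,v1:17,v2:0,v3:52,v4:35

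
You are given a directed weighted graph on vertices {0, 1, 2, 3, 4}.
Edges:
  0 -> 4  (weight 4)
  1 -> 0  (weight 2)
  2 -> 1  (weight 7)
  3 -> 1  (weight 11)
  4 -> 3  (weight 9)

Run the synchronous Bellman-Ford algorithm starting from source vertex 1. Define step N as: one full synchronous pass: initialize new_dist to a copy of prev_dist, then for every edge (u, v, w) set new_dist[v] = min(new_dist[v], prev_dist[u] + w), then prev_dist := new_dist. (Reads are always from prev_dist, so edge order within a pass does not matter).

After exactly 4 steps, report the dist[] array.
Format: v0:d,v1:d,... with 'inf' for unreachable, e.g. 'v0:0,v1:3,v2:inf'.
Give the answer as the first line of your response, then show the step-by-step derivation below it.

v0:2,v1:0,v2:inf,v3:15,v4:6

step 1: dist = v0:2,v1:0,v2:inf,v3:inf,v4:inf
step 2: dist = v0:2,v1:0,v2:inf,v3:inf,v4:6
step 3: dist = v0:2,v1:0,v2:inf,v3:15,v4:6
step 4: dist = v0:2,v1:0,v2:inf,v3:15,v4:6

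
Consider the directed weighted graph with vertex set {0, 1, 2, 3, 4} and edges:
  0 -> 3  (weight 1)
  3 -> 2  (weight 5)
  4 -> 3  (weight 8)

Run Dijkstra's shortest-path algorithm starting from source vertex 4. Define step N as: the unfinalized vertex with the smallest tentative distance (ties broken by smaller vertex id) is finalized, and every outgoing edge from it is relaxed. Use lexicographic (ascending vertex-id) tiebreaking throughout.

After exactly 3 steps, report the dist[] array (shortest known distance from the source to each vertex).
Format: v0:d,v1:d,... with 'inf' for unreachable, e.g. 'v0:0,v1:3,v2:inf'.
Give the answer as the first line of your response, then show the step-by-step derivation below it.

v0:inf,v1:inf,v2:13,v3:8,v4:0

step 1: dist = v0:inf,v1:inf,v2:inf,v3:8,v4:0
step 2: dist = v0:inf,v1:inf,v2:13,v3:8,v4:0
step 3: dist = v0:inf,v1:inf,v2:13,v3:8,v4:0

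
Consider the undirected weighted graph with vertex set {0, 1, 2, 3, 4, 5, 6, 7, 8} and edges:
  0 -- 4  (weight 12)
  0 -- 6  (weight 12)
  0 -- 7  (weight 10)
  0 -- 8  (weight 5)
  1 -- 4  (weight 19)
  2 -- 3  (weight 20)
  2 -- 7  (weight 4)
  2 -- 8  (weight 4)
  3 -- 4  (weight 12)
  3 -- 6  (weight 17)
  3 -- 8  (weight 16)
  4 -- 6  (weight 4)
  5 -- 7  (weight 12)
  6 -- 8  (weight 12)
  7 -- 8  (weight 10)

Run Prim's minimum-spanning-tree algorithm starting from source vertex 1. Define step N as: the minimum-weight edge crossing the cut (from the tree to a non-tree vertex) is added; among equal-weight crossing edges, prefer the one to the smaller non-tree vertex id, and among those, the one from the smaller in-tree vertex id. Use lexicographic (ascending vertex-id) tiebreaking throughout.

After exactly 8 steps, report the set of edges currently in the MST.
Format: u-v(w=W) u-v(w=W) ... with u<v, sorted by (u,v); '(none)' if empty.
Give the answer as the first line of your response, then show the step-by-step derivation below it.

0-4(w=12) 0-8(w=5) 1-4(w=19) 2-7(w=4) 2-8(w=4) 3-4(w=12) 4-6(w=4) 5-7(w=12)

step 1: add edge 1-4 (w=19); MST = {1-4(w=19)}
step 2: add edge 4-6 (w=4); MST = {1-4(w=19) 4-6(w=4)}
step 3: add edge 0-4 (w=12); MST = {0-4(w=12) 1-4(w=19) 4-6(w=4)}
step 4: add edge 0-8 (w=5); MST = {0-4(w=12) 0-8(w=5) 1-4(w=19) 4-6(w=4)}
step 5: add edge 2-8 (w=4); MST = {0-4(w=12) 0-8(w=5) 1-4(w=19) 2-8(w=4) 4-6(w=4)}
step 6: add edge 2-7 (w=4); MST = {0-4(w=12) 0-8(w=5) 1-4(w=19) 2-7(w=4) 2-8(w=4) 4-6(w=4)}
step 7: add edge 3-4 (w=12); MST = {0-4(w=12) 0-8(w=5) 1-4(w=19) 2-7(w=4) 2-8(w=4) 3-4(w=12) 4-6(w=4)}
step 8: add edge 5-7 (w=12); MST = {0-4(w=12) 0-8(w=5) 1-4(w=19) 2-7(w=4) 2-8(w=4) 3-4(w=12) 4-6(w=4) 5-7(w=12)}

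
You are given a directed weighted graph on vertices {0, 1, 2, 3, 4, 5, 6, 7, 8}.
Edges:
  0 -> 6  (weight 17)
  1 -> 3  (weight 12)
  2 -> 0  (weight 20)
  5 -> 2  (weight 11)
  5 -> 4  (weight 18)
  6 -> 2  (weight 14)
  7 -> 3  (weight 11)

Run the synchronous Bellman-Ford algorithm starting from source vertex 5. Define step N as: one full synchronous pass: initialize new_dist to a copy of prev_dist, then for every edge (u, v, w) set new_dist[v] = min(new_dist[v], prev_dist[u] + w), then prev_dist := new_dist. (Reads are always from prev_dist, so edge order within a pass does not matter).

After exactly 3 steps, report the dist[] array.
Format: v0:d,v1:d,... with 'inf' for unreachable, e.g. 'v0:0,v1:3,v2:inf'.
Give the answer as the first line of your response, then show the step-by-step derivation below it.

v0:31,v1:inf,v2:11,v3:inf,v4:18,v5:0,v6:48,v7:inf,v8:inf

step 1: dist = v0:inf,v1:inf,v2:11,v3:inf,v4:18,v5:0,v6:inf,v7:inf,v8:inf
step 2: dist = v0:31,v1:inf,v2:11,v3:inf,v4:18,v5:0,v6:inf,v7:inf,v8:inf
step 3: dist = v0:31,v1:inf,v2:11,v3:inf,v4:18,v5:0,v6:48,v7:inf,v8:inf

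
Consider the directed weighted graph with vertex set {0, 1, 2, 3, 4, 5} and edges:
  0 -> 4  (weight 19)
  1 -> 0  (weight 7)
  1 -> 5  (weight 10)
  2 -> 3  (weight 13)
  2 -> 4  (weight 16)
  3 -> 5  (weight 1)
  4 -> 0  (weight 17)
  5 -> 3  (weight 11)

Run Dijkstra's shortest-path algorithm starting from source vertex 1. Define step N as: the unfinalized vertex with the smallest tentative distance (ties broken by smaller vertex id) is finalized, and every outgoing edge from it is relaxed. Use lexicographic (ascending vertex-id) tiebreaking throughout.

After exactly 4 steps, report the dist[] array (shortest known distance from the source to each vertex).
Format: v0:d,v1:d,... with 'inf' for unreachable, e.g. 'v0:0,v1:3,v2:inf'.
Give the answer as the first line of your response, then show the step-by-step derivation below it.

v0:7,v1:0,v2:inf,v3:21,v4:26,v5:10

step 1: dist = v0:7,v1:0,v2:inf,v3:inf,v4:inf,v5:10
step 2: dist = v0:7,v1:0,v2:inf,v3:inf,v4:26,v5:10
step 3: dist = v0:7,v1:0,v2:inf,v3:21,v4:26,v5:10
step 4: dist = v0:7,v1:0,v2:inf,v3:21,v4:26,v5:10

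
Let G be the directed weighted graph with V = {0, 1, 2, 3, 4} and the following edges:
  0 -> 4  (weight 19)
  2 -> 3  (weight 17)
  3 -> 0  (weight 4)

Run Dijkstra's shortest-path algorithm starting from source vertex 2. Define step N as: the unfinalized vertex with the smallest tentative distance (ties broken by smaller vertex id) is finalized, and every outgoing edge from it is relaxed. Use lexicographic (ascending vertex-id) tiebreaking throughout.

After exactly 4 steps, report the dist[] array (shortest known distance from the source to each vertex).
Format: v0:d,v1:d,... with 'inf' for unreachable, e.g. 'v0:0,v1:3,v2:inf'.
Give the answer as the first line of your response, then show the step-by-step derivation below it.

v0:21,v1:inf,v2:0,v3:17,v4:40

step 1: dist = v0:inf,v1:inf,v2:0,v3:17,v4:inf
step 2: dist = v0:21,v1:inf,v2:0,v3:17,v4:inf
step 3: dist = v0:21,v1:inf,v2:0,v3:17,v4:40
step 4: dist = v0:21,v1:inf,v2:0,v3:17,v4:40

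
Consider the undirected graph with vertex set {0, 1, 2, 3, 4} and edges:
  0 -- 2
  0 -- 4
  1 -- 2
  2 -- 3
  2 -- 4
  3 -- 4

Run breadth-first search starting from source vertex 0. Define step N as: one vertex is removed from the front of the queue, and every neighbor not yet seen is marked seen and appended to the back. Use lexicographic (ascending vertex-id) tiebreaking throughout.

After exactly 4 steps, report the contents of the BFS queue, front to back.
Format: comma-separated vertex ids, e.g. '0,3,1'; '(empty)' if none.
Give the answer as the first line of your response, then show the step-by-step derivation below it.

3

step 1: dequeue 0; queue=[2,4]; order=0
step 2: dequeue 2; queue=[4,1,3]; order=0,2
step 3: dequeue 4; queue=[1,3]; order=0,2,4
step 4: dequeue 1; queue=[3]; order=0,2,4,1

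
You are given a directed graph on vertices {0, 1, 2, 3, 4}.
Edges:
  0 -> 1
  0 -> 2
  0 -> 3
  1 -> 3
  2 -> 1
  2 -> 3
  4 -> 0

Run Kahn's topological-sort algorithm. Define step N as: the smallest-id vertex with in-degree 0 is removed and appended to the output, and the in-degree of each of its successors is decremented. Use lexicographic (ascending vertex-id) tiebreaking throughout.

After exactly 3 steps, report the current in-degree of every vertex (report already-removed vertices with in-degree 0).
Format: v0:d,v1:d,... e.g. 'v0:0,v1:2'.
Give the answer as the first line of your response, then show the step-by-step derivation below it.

v0:0,v1:0,v2:0,v3:1,v4:0

step 1: output 4; order=[4]; indeg=(0,2,1,3,0)
step 2: output 0; order=[4,0]; indeg=(0,1,0,2,0)
step 3: output 2; order=[4,0,2]; indeg=(0,0,0,1,0)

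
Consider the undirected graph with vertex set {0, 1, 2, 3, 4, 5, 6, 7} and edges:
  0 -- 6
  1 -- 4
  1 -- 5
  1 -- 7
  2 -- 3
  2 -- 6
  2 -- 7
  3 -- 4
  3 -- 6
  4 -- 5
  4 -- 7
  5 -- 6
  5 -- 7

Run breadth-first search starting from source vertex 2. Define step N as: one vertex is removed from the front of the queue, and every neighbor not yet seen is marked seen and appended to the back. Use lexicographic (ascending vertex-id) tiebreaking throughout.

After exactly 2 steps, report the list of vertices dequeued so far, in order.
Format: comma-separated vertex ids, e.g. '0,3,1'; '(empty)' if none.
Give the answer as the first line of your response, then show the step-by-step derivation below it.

2,3

step 1: dequeue 2; queue=[3,6,7]; order=2
step 2: dequeue 3; queue=[6,7,4]; order=2,3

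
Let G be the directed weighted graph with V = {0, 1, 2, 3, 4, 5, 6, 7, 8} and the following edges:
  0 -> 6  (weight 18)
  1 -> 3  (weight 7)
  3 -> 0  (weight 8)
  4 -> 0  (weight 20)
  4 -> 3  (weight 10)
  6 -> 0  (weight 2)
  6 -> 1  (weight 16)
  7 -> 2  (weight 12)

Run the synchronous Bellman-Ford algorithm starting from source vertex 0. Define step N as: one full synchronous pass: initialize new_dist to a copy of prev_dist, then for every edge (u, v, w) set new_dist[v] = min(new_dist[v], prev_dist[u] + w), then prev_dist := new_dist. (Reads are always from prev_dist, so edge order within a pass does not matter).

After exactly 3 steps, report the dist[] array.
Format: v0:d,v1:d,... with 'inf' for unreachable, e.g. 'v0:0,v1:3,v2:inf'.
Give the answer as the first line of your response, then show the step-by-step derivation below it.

v0:0,v1:34,v2:inf,v3:41,v4:inf,v5:inf,v6:18,v7:inf,v8:inf

step 1: dist = v0:0,v1:inf,v2:inf,v3:inf,v4:inf,v5:inf,v6:18,v7:inf,v8:inf
step 2: dist = v0:0,v1:34,v2:inf,v3:inf,v4:inf,v5:inf,v6:18,v7:inf,v8:inf
step 3: dist = v0:0,v1:34,v2:inf,v3:41,v4:inf,v5:inf,v6:18,v7:inf,v8:inf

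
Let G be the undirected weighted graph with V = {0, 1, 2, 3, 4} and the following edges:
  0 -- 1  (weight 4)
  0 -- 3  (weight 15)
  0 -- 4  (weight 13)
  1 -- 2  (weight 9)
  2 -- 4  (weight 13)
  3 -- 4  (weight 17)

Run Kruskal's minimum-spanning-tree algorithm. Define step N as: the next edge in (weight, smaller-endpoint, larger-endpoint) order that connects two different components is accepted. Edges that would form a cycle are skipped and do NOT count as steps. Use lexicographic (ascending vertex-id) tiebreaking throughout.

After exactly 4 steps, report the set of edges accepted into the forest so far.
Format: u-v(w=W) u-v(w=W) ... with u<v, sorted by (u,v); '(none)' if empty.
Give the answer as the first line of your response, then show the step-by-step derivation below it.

0-1(w=4) 0-3(w=15) 0-4(w=13) 1-2(w=9)

step 1: add edge 0-1 (w=4); MST = {0-1(w=4)}
step 2: add edge 1-2 (w=9); MST = {0-1(w=4) 1-2(w=9)}
step 3: add edge 0-4 (w=13); MST = {0-1(w=4) 0-4(w=13) 1-2(w=9)}
step 4: add edge 0-3 (w=15); MST = {0-1(w=4) 0-3(w=15) 0-4(w=13) 1-2(w=9)}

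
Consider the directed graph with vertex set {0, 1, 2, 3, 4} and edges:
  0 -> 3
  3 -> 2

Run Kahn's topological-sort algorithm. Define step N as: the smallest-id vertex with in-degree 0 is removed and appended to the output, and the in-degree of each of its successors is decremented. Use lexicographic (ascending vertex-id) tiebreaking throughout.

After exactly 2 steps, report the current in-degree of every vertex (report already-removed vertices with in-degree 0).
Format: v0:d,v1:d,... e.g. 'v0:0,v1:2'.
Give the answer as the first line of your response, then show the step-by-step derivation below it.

v0:0,v1:0,v2:1,v3:0,v4:0

step 1: output 0; order=[0]; indeg=(0,0,1,0,0)
step 2: output 1; order=[0,1]; indeg=(0,0,1,0,0)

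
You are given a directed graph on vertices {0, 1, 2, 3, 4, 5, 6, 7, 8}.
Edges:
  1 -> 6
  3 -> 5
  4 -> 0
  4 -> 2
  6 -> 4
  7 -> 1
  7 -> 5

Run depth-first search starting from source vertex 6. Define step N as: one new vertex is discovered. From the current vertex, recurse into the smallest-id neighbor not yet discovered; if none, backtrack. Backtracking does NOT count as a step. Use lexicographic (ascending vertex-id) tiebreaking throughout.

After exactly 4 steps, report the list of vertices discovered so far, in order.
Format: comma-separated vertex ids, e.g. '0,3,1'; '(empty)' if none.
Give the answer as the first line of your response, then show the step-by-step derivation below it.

6,4,0,2

step 1: discover 6; path=6; order=6
step 2: discover 4; path=6>4; order=6,4
step 3: discover 0; path=6>4>0; order=6,4,0
step 4: discover 2; path=6>4>2; order=6,4,0,2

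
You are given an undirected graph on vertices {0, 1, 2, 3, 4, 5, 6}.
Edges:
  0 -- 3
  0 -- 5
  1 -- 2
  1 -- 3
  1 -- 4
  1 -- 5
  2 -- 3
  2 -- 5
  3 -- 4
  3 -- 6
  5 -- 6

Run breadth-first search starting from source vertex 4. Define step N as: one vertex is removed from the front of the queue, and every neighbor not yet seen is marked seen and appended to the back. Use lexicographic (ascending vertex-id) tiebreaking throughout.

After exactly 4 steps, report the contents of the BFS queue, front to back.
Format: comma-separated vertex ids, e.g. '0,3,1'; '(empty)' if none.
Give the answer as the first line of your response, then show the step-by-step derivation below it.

5,0,6

step 1: dequeue 4; queue=[1,3]; order=4
step 2: dequeue 1; queue=[3,2,5]; order=4,1
step 3: dequeue 3; queue=[2,5,0,6]; order=4,1,3
step 4: dequeue 2; queue=[5,0,6]; order=4,1,3,2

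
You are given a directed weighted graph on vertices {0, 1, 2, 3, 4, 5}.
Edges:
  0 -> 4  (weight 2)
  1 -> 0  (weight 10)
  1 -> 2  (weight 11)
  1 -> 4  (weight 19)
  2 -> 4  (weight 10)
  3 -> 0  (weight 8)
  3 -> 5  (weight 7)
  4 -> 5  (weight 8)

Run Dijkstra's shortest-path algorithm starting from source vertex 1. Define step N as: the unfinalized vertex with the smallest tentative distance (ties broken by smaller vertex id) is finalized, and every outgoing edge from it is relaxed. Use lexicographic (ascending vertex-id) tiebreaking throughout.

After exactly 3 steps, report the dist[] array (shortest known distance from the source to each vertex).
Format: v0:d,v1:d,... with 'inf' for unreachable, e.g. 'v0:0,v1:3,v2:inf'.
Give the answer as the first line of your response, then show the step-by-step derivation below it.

v0:10,v1:0,v2:11,v3:inf,v4:12,v5:inf

step 1: dist = v0:10,v1:0,v2:11,v3:inf,v4:19,v5:inf
step 2: dist = v0:10,v1:0,v2:11,v3:inf,v4:12,v5:inf
step 3: dist = v0:10,v1:0,v2:11,v3:inf,v4:12,v5:inf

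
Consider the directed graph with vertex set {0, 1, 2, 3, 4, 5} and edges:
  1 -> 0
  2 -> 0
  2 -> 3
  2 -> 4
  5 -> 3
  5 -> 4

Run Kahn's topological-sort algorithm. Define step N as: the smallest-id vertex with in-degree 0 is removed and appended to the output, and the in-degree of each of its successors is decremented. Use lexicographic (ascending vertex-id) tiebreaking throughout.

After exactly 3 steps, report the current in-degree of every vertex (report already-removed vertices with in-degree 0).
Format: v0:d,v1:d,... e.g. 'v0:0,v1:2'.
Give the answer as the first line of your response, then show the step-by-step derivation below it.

v0:0,v1:0,v2:0,v3:1,v4:1,v5:0

step 1: output 1; order=[1]; indeg=(1,0,0,2,2,0)
step 2: output 2; order=[1,2]; indeg=(0,0,0,1,1,0)
step 3: output 0; order=[1,2,0]; indeg=(0,0,0,1,1,0)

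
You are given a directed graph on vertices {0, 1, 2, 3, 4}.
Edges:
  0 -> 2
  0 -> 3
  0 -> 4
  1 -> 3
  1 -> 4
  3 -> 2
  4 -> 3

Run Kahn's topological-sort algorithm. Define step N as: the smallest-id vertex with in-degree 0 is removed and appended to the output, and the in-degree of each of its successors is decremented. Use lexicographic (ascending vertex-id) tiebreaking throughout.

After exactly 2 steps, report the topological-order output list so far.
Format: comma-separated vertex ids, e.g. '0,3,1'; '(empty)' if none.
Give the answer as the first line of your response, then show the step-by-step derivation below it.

0,1

step 1: output 0; order=[0]; indeg=(0,0,1,2,1)
step 2: output 1; order=[0,1]; indeg=(0,0,1,1,0)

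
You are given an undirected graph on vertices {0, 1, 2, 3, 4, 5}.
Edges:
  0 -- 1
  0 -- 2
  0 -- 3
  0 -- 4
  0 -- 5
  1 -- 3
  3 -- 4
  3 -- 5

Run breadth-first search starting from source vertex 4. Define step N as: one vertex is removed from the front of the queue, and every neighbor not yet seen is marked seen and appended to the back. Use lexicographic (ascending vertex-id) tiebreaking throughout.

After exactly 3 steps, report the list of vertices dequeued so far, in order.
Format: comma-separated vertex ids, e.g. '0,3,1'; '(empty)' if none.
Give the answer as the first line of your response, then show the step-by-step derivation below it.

4,0,3

step 1: dequeue 4; queue=[0,3]; order=4
step 2: dequeue 0; queue=[3,1,2,5]; order=4,0
step 3: dequeue 3; queue=[1,2,5]; order=4,0,3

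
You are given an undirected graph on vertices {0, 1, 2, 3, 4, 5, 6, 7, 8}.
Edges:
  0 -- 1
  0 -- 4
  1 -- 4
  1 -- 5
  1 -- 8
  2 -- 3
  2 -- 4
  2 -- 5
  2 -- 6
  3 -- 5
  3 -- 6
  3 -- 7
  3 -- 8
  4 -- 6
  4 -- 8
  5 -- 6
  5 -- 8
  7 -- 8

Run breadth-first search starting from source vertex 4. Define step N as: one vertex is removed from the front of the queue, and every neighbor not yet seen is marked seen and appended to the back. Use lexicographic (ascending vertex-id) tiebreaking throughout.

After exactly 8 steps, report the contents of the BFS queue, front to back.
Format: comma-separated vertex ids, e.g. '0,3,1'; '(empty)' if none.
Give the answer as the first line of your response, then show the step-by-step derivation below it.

7

step 1: dequeue 4; queue=[0,1,2,6,8]; order=4
step 2: dequeue 0; queue=[1,2,6,8]; order=4,0
step 3: dequeue 1; queue=[2,6,8,5]; order=4,0,1
step 4: dequeue 2; queue=[6,8,5,3]; order=4,0,1,2
step 5: dequeue 6; queue=[8,5,3]; order=4,0,1,2,6
step 6: dequeue 8; queue=[5,3,7]; order=4,0,1,2,6,8
step 7: dequeue 5; queue=[3,7]; order=4,0,1,2,6,8,5
step 8: dequeue 3; queue=[7]; order=4,0,1,2,6,8,5,3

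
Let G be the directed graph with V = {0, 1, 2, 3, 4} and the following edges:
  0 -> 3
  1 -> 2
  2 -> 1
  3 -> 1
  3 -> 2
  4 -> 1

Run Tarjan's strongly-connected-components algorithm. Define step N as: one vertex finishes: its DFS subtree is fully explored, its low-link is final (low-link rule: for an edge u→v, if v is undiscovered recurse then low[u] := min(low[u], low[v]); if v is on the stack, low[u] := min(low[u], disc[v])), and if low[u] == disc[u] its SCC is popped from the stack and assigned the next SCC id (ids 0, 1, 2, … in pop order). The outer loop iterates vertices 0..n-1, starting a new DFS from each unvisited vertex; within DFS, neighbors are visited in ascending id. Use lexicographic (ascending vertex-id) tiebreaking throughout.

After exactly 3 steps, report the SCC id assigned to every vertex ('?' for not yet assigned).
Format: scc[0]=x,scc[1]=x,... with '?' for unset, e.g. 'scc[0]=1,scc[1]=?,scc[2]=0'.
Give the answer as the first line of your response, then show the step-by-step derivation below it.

scc[0]=?,scc[1]=0,scc[2]=0,scc[3]=1,scc[4]=?

step 1: low=(low[0]=0,low[1]=2,low[2]=2,low[3]=1,low[4]=?); scc=(scc[0]=?,scc[1]=?,scc[2]=?,scc[3]=?,scc[4]=?)
step 2: low=(low[0]=0,low[1]=2,low[2]=2,low[3]=1,low[4]=?); scc=(scc[0]=?,scc[1]=0,scc[2]=0,scc[3]=?,scc[4]=?)
step 3: low=(low[0]=0,low[1]=2,low[2]=2,low[3]=1,low[4]=?); scc=(scc[0]=?,scc[1]=0,scc[2]=0,scc[3]=1,scc[4]=?)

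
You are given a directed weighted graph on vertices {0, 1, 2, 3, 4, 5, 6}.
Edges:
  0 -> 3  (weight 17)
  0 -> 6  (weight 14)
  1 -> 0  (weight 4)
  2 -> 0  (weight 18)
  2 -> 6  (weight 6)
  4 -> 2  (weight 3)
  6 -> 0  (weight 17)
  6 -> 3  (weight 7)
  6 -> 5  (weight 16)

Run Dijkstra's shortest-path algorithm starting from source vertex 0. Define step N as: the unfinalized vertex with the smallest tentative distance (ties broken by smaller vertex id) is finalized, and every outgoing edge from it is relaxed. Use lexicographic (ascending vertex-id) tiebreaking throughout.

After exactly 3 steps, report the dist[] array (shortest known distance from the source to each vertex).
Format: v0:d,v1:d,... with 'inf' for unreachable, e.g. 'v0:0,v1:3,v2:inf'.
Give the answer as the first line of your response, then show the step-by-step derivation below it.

v0:0,v1:inf,v2:inf,v3:17,v4:inf,v5:30,v6:14

step 1: dist = v0:0,v1:inf,v2:inf,v3:17,v4:inf,v5:inf,v6:14
step 2: dist = v0:0,v1:inf,v2:inf,v3:17,v4:inf,v5:30,v6:14
step 3: dist = v0:0,v1:inf,v2:inf,v3:17,v4:inf,v5:30,v6:14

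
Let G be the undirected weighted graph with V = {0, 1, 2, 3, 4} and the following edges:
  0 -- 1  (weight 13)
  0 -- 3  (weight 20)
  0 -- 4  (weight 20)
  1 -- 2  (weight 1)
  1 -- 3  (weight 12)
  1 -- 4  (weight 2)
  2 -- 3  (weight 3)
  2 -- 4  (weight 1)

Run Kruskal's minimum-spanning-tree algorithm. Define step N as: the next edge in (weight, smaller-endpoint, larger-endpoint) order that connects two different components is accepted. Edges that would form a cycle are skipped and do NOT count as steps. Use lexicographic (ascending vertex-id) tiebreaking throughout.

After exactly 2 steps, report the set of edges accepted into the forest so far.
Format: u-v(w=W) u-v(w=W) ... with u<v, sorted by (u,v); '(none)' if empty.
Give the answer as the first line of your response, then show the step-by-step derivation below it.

1-2(w=1) 2-4(w=1)

step 1: add edge 1-2 (w=1); MST = {1-2(w=1)}
step 2: add edge 2-4 (w=1); MST = {1-2(w=1) 2-4(w=1)}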